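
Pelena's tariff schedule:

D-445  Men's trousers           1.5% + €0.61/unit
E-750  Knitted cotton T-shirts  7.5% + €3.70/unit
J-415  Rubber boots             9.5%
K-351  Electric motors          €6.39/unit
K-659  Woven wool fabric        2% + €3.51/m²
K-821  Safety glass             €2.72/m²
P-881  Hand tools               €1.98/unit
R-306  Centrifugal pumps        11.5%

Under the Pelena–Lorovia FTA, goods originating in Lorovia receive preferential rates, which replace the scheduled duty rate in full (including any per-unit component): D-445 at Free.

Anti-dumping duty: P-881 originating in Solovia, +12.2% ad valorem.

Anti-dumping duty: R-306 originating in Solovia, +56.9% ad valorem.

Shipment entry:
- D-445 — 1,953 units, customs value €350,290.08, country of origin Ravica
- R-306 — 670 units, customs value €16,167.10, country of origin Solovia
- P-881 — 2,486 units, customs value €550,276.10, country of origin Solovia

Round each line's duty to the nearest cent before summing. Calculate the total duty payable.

€89,559.94

Line 1 (D-445, Ravica, 1,953 units, €350,290.08):
Base rate for D-445 is 1.5% + €0.61/unit.
D-445 has an FTA preferential rate, but origin Ravica is not Lorovia; base rate stands.
Duty = €350,290.08 × 1.5% + 1,953 × €0.61 = €6,445.68.
Line 2 (R-306, Solovia, 670 units, €16,167.10):
Base rate for R-306 is 11.5%.
Additional duty on R-306 from Solovia: +56.9%. Applied ad valorem rate: 11.5% + 56.9% = 68.4%.
Duty = €16,167.10 × 68.4% = €11,058.30.
Line 3 (P-881, Solovia, 2,486 units, €550,276.10):
Base rate for P-881 is €1.98/unit.
Additional duty on P-881 from Solovia: +12.2% ad valorem. Applied ad valorem rate = 12.2%.
Duty = €550,276.10 × 12.2% + 2,486 × €1.98 = €72,055.96.
Total = €6,445.68 + €11,058.30 + €72,055.96 = €89,559.94.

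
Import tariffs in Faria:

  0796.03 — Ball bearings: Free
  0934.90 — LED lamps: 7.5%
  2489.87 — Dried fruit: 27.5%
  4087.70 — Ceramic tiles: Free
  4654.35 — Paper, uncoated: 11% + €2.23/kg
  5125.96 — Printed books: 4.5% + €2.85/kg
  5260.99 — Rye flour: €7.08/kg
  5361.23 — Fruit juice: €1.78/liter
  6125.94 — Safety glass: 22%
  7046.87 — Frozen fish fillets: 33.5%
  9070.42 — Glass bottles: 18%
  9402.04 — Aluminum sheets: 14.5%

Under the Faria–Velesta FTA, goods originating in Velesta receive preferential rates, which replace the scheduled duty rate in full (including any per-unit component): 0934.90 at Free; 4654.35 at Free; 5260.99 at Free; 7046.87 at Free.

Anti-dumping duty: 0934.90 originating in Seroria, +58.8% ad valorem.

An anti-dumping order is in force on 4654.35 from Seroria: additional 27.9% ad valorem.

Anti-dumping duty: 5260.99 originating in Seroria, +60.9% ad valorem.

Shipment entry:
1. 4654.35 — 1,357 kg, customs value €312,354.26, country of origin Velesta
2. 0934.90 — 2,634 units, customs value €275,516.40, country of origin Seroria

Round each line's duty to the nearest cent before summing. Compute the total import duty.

€182,667.37

Line 1 (4654.35, Velesta, 1,357 kg, €312,354.26):
Base rate for 4654.35 is 11% + €2.23/kg.
Origin Velesta qualifies under the Faria–Velesta agreement and 4654.35 is covered: preferential rate Free applies instead.
The additional-duty order on 4654.35 targets Seroria, not Velesta; it does not apply.
Duty = €312,354.26 × 0% = €0.00.
Line 2 (0934.90, Seroria, 2,634 units, €275,516.40):
Base rate for 0934.90 is 7.5%.
0934.90 has an FTA preferential rate, but origin Seroria is not Velesta; base rate stands.
Additional duty on 0934.90 from Seroria: +58.8%. Applied ad valorem rate: 7.5% + 58.8% = 66.3%.
Duty = €275,516.40 × 66.3% = €182,667.37.
Total = €0.00 + €182,667.37 = €182,667.37.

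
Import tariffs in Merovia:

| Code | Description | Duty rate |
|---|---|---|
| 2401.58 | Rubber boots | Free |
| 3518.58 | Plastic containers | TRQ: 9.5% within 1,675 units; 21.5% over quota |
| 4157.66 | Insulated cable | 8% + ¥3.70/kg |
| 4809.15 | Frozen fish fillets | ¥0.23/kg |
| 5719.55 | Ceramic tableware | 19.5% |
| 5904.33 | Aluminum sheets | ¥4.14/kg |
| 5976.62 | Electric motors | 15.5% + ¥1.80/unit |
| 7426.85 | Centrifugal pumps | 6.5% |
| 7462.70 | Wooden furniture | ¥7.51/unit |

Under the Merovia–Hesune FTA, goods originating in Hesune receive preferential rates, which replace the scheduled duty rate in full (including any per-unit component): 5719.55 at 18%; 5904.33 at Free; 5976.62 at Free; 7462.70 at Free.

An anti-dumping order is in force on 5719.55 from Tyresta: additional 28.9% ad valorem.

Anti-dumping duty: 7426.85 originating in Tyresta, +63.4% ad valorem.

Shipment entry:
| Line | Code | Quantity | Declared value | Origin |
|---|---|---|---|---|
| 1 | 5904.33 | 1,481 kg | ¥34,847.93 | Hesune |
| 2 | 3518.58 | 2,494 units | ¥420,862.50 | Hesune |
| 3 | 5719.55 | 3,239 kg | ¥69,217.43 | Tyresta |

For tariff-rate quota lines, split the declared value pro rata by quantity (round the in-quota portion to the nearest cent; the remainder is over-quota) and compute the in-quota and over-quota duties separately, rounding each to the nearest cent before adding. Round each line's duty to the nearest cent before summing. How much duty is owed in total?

Line 1 (5904.33, Hesune, 1,481 kg, ¥34,847.93):
Base rate for 5904.33 is ¥4.14/kg.
Origin Hesune qualifies under the Merovia–Hesune agreement and 5904.33 is covered: preferential rate Free applies instead.
Duty = ¥34,847.93 × 0% = ¥0.00.
Line 2 (3518.58, Hesune, 2,494 units, ¥420,862.50):
Code 3518.58 is under a tariff-rate quota (threshold 1,675 units). In-quota: 1,675 units at 9.5%; over-quota: 819 units at 21.5%.
Pro-rata value split: in-quota = ¥420,862.50 × 1,675/2,494 = ¥282,656.25; over-quota = ¥420,862.50 − ¥282,656.25 = ¥138,206.25.
In-quota duty = ¥282,656.25 × 9.5% = ¥26,852.34. Over-quota duty = ¥138,206.25 × 21.5% = ¥29,714.34.
Line duty = ¥26,852.34 + ¥29,714.34 = ¥56,566.68.
Line 3 (5719.55, Tyresta, 3,239 kg, ¥69,217.43):
Base rate for 5719.55 is 19.5%.
5719.55 has an FTA preferential rate, but origin Tyresta is not Hesune; base rate stands.
Additional duty on 5719.55 from Tyresta: +28.9%. Applied ad valorem rate: 19.5% + 28.9% = 48.4%.
Duty = ¥69,217.43 × 48.4% = ¥33,501.24.
Total = ¥0.00 + ¥56,566.68 + ¥33,501.24 = ¥90,067.92.

¥90,067.92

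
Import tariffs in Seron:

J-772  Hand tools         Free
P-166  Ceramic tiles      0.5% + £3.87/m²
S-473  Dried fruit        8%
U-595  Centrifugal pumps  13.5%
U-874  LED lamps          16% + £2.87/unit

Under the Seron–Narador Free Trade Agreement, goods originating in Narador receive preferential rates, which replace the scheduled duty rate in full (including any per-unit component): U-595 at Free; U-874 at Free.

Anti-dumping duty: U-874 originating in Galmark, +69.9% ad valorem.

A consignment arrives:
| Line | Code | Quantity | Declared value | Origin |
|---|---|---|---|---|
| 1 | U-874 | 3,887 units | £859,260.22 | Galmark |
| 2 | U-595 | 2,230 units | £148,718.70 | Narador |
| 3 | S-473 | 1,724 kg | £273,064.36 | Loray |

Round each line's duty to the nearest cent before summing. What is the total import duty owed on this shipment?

Line 1 (U-874, Galmark, 3,887 units, £859,260.22):
Base rate for U-874 is 16% + £2.87/unit.
U-874 has an FTA preferential rate, but origin Galmark is not Narador; base rate stands.
Additional duty on U-874 from Galmark: +69.9%. Applied ad valorem rate: 16% + 69.9% = 85.9%.
Duty = £859,260.22 × 85.9% + 3,887 × £2.87 = £749,260.22.
Line 2 (U-595, Narador, 2,230 units, £148,718.70):
Base rate for U-595 is 13.5%.
Origin Narador qualifies under the Seron–Narador agreement and U-595 is covered: preferential rate Free applies instead.
Duty = £148,718.70 × 0% = £0.00.
Line 3 (S-473, Loray, 1,724 kg, £273,064.36):
Base rate for S-473 is 8%.
Duty = £273,064.36 × 8% = £21,845.15.
Total = £749,260.22 + £0.00 + £21,845.15 = £771,105.37.

£771,105.37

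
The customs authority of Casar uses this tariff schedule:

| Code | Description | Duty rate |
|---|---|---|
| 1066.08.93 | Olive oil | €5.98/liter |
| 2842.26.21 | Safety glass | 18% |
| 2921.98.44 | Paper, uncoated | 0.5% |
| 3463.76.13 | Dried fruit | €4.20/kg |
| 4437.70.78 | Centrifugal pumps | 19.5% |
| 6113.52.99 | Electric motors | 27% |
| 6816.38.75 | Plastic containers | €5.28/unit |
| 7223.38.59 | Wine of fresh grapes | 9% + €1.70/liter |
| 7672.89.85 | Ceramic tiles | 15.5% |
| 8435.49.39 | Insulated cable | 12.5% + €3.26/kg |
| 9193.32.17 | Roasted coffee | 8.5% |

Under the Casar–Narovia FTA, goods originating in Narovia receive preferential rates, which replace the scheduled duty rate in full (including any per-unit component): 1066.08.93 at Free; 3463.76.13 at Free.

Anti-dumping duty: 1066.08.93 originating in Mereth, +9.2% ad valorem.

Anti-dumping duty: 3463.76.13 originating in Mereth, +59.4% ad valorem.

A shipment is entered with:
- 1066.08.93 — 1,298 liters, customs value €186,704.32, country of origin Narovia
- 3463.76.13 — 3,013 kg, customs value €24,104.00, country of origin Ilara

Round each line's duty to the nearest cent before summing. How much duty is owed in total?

Line 1 (1066.08.93, Narovia, 1,298 liters, €186,704.32):
Base rate for 1066.08.93 is €5.98/liter.
Origin Narovia qualifies under the Casar–Narovia agreement and 1066.08.93 is covered: preferential rate Free applies instead.
The additional-duty order on 1066.08.93 targets Mereth, not Narovia; it does not apply.
Duty = €186,704.32 × 0% = €0.00.
Line 2 (3463.76.13, Ilara, 3,013 kg, €24,104.00):
Base rate for 3463.76.13 is €4.20/kg.
3463.76.13 has an FTA preferential rate, but origin Ilara is not Narovia; base rate stands.
The additional-duty order on 3463.76.13 targets Mereth, not Ilara; it does not apply.
Duty = 3,013 × €4.20 = €12,654.60.
Total = €0.00 + €12,654.60 = €12,654.60.

€12,654.60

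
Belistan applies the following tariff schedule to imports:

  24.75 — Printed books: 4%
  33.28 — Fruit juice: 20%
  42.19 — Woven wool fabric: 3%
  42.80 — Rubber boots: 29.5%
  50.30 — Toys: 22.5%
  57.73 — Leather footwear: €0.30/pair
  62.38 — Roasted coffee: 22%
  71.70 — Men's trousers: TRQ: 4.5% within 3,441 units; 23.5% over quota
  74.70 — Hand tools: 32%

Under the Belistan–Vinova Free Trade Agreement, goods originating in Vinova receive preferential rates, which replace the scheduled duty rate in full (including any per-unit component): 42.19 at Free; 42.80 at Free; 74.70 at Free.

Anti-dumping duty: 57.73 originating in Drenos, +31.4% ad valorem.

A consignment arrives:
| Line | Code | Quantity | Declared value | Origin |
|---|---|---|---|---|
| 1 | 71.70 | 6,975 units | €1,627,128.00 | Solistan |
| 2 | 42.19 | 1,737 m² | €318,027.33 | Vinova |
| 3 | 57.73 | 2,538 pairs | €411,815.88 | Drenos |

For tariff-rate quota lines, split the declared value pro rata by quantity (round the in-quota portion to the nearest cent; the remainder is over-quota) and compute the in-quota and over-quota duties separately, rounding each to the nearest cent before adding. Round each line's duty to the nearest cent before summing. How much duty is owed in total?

€359,930.54

Line 1 (71.70, Solistan, 6,975 units, €1,627,128.00):
Code 71.70 is under a tariff-rate quota (threshold 3,441 units). In-quota: 3,441 units at 4.5%; over-quota: 3,534 units at 23.5%.
Pro-rata value split: in-quota = €1,627,128.00 × 3,441/6,975 = €802,716.48; over-quota = €1,627,128.00 − €802,716.48 = €824,411.52.
In-quota duty = €802,716.48 × 4.5% = €36,122.24. Over-quota duty = €824,411.52 × 23.5% = €193,736.71.
Line duty = €36,122.24 + €193,736.71 = €229,858.95.
Line 2 (42.19, Vinova, 1,737 m², €318,027.33):
Base rate for 42.19 is 3%.
Origin Vinova qualifies under the Belistan–Vinova agreement and 42.19 is covered: preferential rate Free applies instead.
Duty = €318,027.33 × 0% = €0.00.
Line 3 (57.73, Drenos, 2,538 pairs, €411,815.88):
Base rate for 57.73 is €0.30/pair.
Additional duty on 57.73 from Drenos: +31.4% ad valorem. Applied ad valorem rate = 31.4%.
Duty = €411,815.88 × 31.4% + 2,538 × €0.30 = €130,071.59.
Total = €229,858.95 + €0.00 + €130,071.59 = €359,930.54.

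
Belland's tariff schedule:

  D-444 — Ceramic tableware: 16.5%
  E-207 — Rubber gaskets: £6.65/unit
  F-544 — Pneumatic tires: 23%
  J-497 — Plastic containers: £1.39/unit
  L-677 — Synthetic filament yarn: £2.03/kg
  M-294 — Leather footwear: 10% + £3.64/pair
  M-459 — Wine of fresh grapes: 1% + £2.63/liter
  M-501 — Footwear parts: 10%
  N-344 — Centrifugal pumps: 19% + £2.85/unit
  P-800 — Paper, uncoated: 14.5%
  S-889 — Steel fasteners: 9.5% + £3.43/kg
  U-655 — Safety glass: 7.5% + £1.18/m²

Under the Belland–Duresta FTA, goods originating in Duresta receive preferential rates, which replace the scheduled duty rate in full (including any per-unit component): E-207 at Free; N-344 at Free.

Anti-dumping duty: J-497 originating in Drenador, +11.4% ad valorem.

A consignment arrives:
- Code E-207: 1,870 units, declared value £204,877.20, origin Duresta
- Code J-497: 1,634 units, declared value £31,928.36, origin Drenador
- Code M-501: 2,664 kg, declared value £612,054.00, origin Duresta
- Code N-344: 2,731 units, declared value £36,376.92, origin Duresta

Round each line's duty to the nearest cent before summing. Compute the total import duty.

£67,116.49

Line 1 (E-207, Duresta, 1,870 units, £204,877.20):
Base rate for E-207 is £6.65/unit.
Origin Duresta qualifies under the Belland–Duresta agreement and E-207 is covered: preferential rate Free applies instead.
Duty = £204,877.20 × 0% = £0.00.
Line 2 (J-497, Drenador, 1,634 units, £31,928.36):
Base rate for J-497 is £1.39/unit.
Additional duty on J-497 from Drenador: +11.4% ad valorem. Applied ad valorem rate = 11.4%.
Duty = £31,928.36 × 11.4% + 1,634 × £1.39 = £5,911.09.
Line 3 (M-501, Duresta, 2,664 kg, £612,054.00):
Base rate for M-501 is 10%.
Origin Duresta is the FTA partner but M-501 is not on the preference list; base rate stands.
Duty = £612,054.00 × 10% = £61,205.40.
Line 4 (N-344, Duresta, 2,731 units, £36,376.92):
Base rate for N-344 is 19% + £2.85/unit.
Origin Duresta qualifies under the Belland–Duresta agreement and N-344 is covered: preferential rate Free applies instead.
Duty = £36,376.92 × 0% = £0.00.
Total = £0.00 + £5,911.09 + £61,205.40 + £0.00 = £67,116.49.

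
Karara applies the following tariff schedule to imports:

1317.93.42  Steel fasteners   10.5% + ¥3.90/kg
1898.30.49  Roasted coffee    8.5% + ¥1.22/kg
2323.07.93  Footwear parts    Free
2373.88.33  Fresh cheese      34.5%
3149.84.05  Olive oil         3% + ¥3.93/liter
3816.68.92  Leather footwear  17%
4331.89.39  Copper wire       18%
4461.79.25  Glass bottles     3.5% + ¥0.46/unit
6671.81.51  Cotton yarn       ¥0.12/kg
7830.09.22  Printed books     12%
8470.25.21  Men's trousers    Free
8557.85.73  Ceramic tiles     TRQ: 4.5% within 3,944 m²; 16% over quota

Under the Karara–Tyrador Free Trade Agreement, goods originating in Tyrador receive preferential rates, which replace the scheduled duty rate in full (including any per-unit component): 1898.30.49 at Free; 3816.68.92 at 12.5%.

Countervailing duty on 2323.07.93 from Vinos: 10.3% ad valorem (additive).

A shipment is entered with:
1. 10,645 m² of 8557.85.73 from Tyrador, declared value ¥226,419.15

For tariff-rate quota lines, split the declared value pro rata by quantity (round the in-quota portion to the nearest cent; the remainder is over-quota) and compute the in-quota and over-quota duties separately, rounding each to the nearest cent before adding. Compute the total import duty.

Line 1 (8557.85.73, Tyrador, 10,645 m², ¥226,419.15):
Code 8557.85.73 is under a tariff-rate quota (threshold 3,944 m²). In-quota: 3,944 m² at 4.5%; over-quota: 6,701 m² at 16%.
Pro-rata value split: in-quota = ¥226,419.15 × 3,944/10,645 = ¥83,888.88; over-quota = ¥226,419.15 − ¥83,888.88 = ¥142,530.27.
In-quota duty = ¥83,888.88 × 4.5% = ¥3,775.00. Over-quota duty = ¥142,530.27 × 16% = ¥22,804.84.
Line duty = ¥3,775.00 + ¥22,804.84 = ¥26,579.84.

¥26,579.84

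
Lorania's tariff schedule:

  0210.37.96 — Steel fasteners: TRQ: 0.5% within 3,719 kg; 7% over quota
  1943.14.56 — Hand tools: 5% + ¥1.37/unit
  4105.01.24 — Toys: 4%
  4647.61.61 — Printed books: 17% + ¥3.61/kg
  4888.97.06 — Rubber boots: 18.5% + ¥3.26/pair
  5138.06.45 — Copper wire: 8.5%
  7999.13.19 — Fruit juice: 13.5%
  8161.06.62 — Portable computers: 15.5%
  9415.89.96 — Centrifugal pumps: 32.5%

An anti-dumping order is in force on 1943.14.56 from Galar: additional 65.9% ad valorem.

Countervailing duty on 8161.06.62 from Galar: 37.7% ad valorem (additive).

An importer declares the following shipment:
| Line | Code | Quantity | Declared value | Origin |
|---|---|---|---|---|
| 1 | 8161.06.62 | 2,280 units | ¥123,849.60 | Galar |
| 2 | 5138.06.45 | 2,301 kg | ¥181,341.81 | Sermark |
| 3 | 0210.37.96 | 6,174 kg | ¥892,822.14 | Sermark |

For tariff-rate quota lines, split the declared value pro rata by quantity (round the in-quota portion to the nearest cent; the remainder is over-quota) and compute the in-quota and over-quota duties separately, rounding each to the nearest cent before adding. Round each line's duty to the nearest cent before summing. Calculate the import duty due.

¥108,842.29

Line 1 (8161.06.62, Galar, 2,280 units, ¥123,849.60):
Base rate for 8161.06.62 is 15.5%.
Additional duty on 8161.06.62 from Galar: +37.7%. Applied ad valorem rate: 15.5% + 37.7% = 53.2%.
Duty = ¥123,849.60 × 53.2% = ¥65,887.99.
Line 2 (5138.06.45, Sermark, 2,301 kg, ¥181,341.81):
Base rate for 5138.06.45 is 8.5%.
Duty = ¥181,341.81 × 8.5% = ¥15,414.05.
Line 3 (0210.37.96, Sermark, 6,174 kg, ¥892,822.14):
Code 0210.37.96 is under a tariff-rate quota (threshold 3,719 kg). In-quota: 3,719 kg at 0.5%; over-quota: 2,455 kg at 7%.
Pro-rata value split: in-quota = ¥892,822.14 × 3,719/6,174 = ¥537,804.59; over-quota = ¥892,822.14 − ¥537,804.59 = ¥355,017.55.
In-quota duty = ¥537,804.59 × 0.5% = ¥2,689.02. Over-quota duty = ¥355,017.55 × 7% = ¥24,851.23.
Line duty = ¥2,689.02 + ¥24,851.23 = ¥27,540.25.
Total = ¥65,887.99 + ¥15,414.05 + ¥27,540.25 = ¥108,842.29.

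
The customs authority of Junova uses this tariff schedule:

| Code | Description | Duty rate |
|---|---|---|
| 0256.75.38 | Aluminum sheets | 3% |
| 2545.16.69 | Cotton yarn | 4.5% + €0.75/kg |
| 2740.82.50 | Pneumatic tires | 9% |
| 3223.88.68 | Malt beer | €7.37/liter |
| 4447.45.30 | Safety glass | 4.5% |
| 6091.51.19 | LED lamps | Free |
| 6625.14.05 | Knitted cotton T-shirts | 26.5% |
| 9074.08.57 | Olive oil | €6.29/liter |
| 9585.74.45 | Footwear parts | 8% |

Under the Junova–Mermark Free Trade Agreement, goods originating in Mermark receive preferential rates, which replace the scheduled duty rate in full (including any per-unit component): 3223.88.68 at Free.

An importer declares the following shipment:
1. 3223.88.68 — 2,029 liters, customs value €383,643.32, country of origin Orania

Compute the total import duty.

€14,953.73

Line 1 (3223.88.68, Orania, 2,029 liters, €383,643.32):
Base rate for 3223.88.68 is €7.37/liter.
3223.88.68 has an FTA preferential rate, but origin Orania is not Mermark; base rate stands.
Duty = 2,029 × €7.37 = €14,953.73.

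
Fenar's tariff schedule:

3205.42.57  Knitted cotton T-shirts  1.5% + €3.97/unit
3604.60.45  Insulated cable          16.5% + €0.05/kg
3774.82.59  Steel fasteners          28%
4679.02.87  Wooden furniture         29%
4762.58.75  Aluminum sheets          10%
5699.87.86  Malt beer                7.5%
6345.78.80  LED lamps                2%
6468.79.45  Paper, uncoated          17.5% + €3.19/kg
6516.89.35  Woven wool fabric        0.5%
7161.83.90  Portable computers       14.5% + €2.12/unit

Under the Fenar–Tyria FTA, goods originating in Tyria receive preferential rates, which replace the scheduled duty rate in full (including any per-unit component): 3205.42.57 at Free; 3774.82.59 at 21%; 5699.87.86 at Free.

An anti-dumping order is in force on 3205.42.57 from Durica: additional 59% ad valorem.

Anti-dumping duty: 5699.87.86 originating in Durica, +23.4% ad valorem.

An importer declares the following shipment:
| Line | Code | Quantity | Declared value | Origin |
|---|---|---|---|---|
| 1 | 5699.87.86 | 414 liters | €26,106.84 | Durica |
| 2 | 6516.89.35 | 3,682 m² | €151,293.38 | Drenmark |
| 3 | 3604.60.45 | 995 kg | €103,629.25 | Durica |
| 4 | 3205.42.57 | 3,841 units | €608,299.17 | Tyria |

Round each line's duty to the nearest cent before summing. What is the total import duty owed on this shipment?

€25,972.06

Line 1 (5699.87.86, Durica, 414 liters, €26,106.84):
Base rate for 5699.87.86 is 7.5%.
5699.87.86 has an FTA preferential rate, but origin Durica is not Tyria; base rate stands.
Additional duty on 5699.87.86 from Durica: +23.4%. Applied ad valorem rate: 7.5% + 23.4% = 30.9%.
Duty = €26,106.84 × 30.9% = €8,067.01.
Line 2 (6516.89.35, Drenmark, 3,682 m², €151,293.38):
Base rate for 6516.89.35 is 0.5%.
Duty = €151,293.38 × 0.5% = €756.47.
Line 3 (3604.60.45, Durica, 995 kg, €103,629.25):
Base rate for 3604.60.45 is 16.5% + €0.05/kg.
Duty = €103,629.25 × 16.5% + 995 × €0.05 = €17,148.58.
Line 4 (3205.42.57, Tyria, 3,841 units, €608,299.17):
Base rate for 3205.42.57 is 1.5% + €3.97/unit.
Origin Tyria qualifies under the Fenar–Tyria agreement and 3205.42.57 is covered: preferential rate Free applies instead.
The additional-duty order on 3205.42.57 targets Durica, not Tyria; it does not apply.
Duty = €608,299.17 × 0% = €0.00.
Total = €8,067.01 + €756.47 + €17,148.58 + €0.00 = €25,972.06.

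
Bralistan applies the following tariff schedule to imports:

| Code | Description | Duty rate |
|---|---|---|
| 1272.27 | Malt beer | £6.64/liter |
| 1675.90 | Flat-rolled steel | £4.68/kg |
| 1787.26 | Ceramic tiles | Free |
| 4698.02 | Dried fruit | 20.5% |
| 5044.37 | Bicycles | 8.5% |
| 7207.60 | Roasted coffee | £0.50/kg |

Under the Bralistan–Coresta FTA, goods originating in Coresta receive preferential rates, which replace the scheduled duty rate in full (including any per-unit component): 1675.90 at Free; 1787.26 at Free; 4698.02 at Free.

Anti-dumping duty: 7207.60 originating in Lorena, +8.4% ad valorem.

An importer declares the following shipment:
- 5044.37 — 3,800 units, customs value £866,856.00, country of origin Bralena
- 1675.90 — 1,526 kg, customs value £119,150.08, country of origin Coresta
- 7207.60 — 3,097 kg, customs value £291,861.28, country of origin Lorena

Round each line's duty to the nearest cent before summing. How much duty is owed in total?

£99,747.61

Line 1 (5044.37, Bralena, 3,800 units, £866,856.00):
Base rate for 5044.37 is 8.5%.
Duty = £866,856.00 × 8.5% = £73,682.76.
Line 2 (1675.90, Coresta, 1,526 kg, £119,150.08):
Base rate for 1675.90 is £4.68/kg.
Origin Coresta qualifies under the Bralistan–Coresta agreement and 1675.90 is covered: preferential rate Free applies instead.
Duty = £119,150.08 × 0% = £0.00.
Line 3 (7207.60, Lorena, 3,097 kg, £291,861.28):
Base rate for 7207.60 is £0.50/kg.
Additional duty on 7207.60 from Lorena: +8.4% ad valorem. Applied ad valorem rate = 8.4%.
Duty = £291,861.28 × 8.4% + 3,097 × £0.50 = £26,064.85.
Total = £73,682.76 + £0.00 + £26,064.85 = £99,747.61.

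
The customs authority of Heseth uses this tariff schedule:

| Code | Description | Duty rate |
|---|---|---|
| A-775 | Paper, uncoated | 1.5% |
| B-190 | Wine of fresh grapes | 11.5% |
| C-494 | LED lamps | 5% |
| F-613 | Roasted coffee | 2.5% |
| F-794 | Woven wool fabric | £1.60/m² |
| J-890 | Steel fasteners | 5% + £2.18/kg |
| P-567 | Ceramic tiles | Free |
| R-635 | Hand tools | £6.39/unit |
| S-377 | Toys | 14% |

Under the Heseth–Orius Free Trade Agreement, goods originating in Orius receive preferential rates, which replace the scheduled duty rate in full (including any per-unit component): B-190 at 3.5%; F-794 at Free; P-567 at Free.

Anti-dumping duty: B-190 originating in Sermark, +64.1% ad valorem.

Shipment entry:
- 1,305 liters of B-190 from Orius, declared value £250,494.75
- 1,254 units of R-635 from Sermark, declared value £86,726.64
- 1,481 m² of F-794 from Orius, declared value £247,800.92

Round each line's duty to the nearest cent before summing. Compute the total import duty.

Line 1 (B-190, Orius, 1,305 liters, £250,494.75):
Base rate for B-190 is 11.5%.
Origin Orius qualifies under the Heseth–Orius agreement and B-190 is covered: preferential rate 3.5% applies instead.
The additional-duty order on B-190 targets Sermark, not Orius; it does not apply.
Duty = £250,494.75 × 3.5% = £8,767.32.
Line 2 (R-635, Sermark, 1,254 units, £86,726.64):
Base rate for R-635 is £6.39/unit.
Duty = 1,254 × £6.39 = £8,013.06.
Line 3 (F-794, Orius, 1,481 m², £247,800.92):
Base rate for F-794 is £1.60/m².
Origin Orius qualifies under the Heseth–Orius agreement and F-794 is covered: preferential rate Free applies instead.
Duty = £247,800.92 × 0% = £0.00.
Total = £8,767.32 + £8,013.06 + £0.00 = £16,780.38.

£16,780.38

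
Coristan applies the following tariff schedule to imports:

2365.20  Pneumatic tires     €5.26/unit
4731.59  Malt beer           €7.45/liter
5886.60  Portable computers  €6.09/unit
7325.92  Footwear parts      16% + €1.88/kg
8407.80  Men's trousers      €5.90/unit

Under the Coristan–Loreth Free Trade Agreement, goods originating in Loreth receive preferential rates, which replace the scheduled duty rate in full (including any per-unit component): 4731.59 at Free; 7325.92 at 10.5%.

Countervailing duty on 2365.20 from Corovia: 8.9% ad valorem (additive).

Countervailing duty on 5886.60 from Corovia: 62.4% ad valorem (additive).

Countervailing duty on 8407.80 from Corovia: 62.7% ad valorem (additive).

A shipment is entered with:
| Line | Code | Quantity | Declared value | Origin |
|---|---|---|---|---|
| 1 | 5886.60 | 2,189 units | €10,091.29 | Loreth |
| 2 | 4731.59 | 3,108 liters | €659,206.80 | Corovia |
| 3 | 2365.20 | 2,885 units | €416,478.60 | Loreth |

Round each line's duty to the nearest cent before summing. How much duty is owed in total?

Line 1 (5886.60, Loreth, 2,189 units, €10,091.29):
Base rate for 5886.60 is €6.09/unit.
Origin Loreth is the FTA partner but 5886.60 is not on the preference list; base rate stands.
The additional-duty order on 5886.60 targets Corovia, not Loreth; it does not apply.
Duty = 2,189 × €6.09 = €13,331.01.
Line 2 (4731.59, Corovia, 3,108 liters, €659,206.80):
Base rate for 4731.59 is €7.45/liter.
4731.59 has an FTA preferential rate, but origin Corovia is not Loreth; base rate stands.
Duty = 3,108 × €7.45 = €23,154.60.
Line 3 (2365.20, Loreth, 2,885 units, €416,478.60):
Base rate for 2365.20 is €5.26/unit.
Origin Loreth is the FTA partner but 2365.20 is not on the preference list; base rate stands.
The additional-duty order on 2365.20 targets Corovia, not Loreth; it does not apply.
Duty = 2,885 × €5.26 = €15,175.10.
Total = €13,331.01 + €23,154.60 + €15,175.10 = €51,660.71.

€51,660.71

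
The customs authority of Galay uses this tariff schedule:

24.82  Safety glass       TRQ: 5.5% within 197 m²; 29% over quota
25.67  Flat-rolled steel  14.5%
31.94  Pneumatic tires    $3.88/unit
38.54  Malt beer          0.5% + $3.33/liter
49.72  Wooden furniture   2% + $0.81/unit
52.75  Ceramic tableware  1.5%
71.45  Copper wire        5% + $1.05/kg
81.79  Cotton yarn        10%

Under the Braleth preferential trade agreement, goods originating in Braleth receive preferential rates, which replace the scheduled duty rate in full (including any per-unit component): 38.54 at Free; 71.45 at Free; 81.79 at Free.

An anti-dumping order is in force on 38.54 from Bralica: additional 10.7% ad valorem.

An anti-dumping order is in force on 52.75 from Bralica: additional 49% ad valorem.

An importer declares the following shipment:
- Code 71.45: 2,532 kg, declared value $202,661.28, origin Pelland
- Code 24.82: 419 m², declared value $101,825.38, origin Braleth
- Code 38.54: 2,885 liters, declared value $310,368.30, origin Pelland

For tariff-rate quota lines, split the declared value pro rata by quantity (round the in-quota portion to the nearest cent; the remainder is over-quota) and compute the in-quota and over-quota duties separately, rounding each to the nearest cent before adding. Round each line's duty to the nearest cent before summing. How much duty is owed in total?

$42,229.30

Line 1 (71.45, Pelland, 2,532 kg, $202,661.28):
Base rate for 71.45 is 5% + $1.05/kg.
71.45 has an FTA preferential rate, but origin Pelland is not Braleth; base rate stands.
Duty = $202,661.28 × 5% + 2,532 × $1.05 = $12,791.66.
Line 2 (24.82, Braleth, 419 m², $101,825.38):
Code 24.82 is under a tariff-rate quota (threshold 197 m²). In-quota: 197 m² at 5.5%; over-quota: 222 m² at 29%.
Pro-rata value split: in-quota = $101,825.38 × 197/419 = $47,874.94; over-quota = $101,825.38 − $47,874.94 = $53,950.44.
In-quota duty = $47,874.94 × 5.5% = $2,633.12. Over-quota duty = $53,950.44 × 29% = $15,645.63.
Line duty = $2,633.12 + $15,645.63 = $18,278.75.
Line 3 (38.54, Pelland, 2,885 liters, $310,368.30):
Base rate for 38.54 is 0.5% + $3.33/liter.
38.54 has an FTA preferential rate, but origin Pelland is not Braleth; base rate stands.
The additional-duty order on 38.54 targets Bralica, not Pelland; it does not apply.
Duty = $310,368.30 × 0.5% + 2,885 × $3.33 = $11,158.89.
Total = $12,791.66 + $18,278.75 + $11,158.89 = $42,229.30.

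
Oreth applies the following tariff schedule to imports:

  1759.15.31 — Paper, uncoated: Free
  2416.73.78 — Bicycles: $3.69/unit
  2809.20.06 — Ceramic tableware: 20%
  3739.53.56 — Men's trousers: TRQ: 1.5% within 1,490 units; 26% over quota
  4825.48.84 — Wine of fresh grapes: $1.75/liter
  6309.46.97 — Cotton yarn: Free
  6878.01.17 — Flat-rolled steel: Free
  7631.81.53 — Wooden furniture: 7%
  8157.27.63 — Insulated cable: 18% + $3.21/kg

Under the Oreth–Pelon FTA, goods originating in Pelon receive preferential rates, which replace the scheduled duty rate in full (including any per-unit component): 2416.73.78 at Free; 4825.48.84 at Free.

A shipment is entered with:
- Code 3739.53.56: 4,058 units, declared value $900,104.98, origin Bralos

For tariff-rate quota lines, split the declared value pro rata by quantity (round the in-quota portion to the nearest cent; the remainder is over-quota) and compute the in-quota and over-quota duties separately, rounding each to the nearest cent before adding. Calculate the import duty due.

Line 1 (3739.53.56, Bralos, 4,058 units, $900,104.98):
Code 3739.53.56 is under a tariff-rate quota (threshold 1,490 units). In-quota: 1,490 units at 1.5%; over-quota: 2,568 units at 26%.
Pro-rata value split: in-quota = $900,104.98 × 1,490/4,058 = $330,496.90; over-quota = $900,104.98 − $330,496.90 = $569,608.08.
In-quota duty = $330,496.90 × 1.5% = $4,957.45. Over-quota duty = $569,608.08 × 26% = $148,098.10.
Line duty = $4,957.45 + $148,098.10 = $153,055.55.

$153,055.55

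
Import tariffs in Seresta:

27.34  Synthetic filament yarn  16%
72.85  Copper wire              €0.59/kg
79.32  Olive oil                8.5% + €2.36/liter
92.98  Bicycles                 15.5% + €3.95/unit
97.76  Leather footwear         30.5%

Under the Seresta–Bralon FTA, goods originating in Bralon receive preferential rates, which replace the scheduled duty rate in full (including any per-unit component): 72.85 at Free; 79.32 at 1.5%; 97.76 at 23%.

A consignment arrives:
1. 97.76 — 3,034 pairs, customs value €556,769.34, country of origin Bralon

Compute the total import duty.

Line 1 (97.76, Bralon, 3,034 pairs, €556,769.34):
Base rate for 97.76 is 30.5%.
Origin Bralon qualifies under the Seresta–Bralon agreement and 97.76 is covered: preferential rate 23% applies instead.
Duty = €556,769.34 × 23% = €128,056.95.

€128,056.95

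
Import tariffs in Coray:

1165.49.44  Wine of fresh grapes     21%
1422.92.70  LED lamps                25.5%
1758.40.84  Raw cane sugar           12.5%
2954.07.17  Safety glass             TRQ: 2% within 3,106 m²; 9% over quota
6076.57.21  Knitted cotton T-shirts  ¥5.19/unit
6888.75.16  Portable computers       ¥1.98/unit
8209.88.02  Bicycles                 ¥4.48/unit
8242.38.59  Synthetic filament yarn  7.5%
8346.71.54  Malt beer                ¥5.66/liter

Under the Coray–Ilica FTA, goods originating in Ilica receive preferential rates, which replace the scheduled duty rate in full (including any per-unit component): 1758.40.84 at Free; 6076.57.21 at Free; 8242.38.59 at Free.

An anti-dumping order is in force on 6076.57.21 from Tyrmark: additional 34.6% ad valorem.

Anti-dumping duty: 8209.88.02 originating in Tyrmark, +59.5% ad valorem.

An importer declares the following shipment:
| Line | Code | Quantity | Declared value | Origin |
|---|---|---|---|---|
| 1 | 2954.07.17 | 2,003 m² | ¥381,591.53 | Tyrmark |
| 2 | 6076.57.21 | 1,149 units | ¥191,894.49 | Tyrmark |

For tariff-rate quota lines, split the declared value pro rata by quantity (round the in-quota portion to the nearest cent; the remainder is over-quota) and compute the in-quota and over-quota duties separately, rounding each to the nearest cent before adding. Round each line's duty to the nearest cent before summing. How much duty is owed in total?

¥79,990.63

Line 1 (2954.07.17, Tyrmark, 2,003 m², ¥381,591.53):
Code 2954.07.17 is under a tariff-rate quota (threshold 3,106 m²). Quantity 2,003 m² is within the quota, so the in-quota rate 2% applies to the full value.
Duty = ¥381,591.53 × 2% = ¥7,631.83.
Line 2 (6076.57.21, Tyrmark, 1,149 units, ¥191,894.49):
Base rate for 6076.57.21 is ¥5.19/unit.
6076.57.21 has an FTA preferential rate, but origin Tyrmark is not Ilica; base rate stands.
Additional duty on 6076.57.21 from Tyrmark: +34.6% ad valorem. Applied ad valorem rate = 34.6%.
Duty = ¥191,894.49 × 34.6% + 1,149 × ¥5.19 = ¥72,358.80.
Total = ¥7,631.83 + ¥72,358.80 = ¥79,990.63.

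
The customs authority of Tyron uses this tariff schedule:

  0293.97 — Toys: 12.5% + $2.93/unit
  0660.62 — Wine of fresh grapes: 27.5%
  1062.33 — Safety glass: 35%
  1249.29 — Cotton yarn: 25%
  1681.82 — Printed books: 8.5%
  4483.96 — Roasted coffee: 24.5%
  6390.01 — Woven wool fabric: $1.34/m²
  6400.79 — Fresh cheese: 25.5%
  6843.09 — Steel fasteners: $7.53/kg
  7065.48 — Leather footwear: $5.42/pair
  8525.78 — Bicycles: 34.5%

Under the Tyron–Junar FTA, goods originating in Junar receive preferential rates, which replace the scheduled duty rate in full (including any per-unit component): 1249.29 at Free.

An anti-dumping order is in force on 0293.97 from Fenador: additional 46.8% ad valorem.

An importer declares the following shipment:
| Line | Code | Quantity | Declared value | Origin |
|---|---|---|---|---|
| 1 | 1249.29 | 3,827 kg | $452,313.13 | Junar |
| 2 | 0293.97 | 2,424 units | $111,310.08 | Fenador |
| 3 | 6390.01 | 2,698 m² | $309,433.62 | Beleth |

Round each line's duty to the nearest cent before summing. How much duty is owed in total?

$76,724.52

Line 1 (1249.29, Junar, 3,827 kg, $452,313.13):
Base rate for 1249.29 is 25%.
Origin Junar qualifies under the Tyron–Junar agreement and 1249.29 is covered: preferential rate Free applies instead.
Duty = $452,313.13 × 0% = $0.00.
Line 2 (0293.97, Fenador, 2,424 units, $111,310.08):
Base rate for 0293.97 is 12.5% + $2.93/unit.
Additional duty on 0293.97 from Fenador: +46.8%. Applied ad valorem rate: 12.5% + 46.8% = 59.3%.
Duty = $111,310.08 × 59.3% + 2,424 × $2.93 = $73,109.20.
Line 3 (6390.01, Beleth, 2,698 m², $309,433.62):
Base rate for 6390.01 is $1.34/m².
Duty = 2,698 × $1.34 = $3,615.32.
Total = $0.00 + $73,109.20 + $3,615.32 = $76,724.52.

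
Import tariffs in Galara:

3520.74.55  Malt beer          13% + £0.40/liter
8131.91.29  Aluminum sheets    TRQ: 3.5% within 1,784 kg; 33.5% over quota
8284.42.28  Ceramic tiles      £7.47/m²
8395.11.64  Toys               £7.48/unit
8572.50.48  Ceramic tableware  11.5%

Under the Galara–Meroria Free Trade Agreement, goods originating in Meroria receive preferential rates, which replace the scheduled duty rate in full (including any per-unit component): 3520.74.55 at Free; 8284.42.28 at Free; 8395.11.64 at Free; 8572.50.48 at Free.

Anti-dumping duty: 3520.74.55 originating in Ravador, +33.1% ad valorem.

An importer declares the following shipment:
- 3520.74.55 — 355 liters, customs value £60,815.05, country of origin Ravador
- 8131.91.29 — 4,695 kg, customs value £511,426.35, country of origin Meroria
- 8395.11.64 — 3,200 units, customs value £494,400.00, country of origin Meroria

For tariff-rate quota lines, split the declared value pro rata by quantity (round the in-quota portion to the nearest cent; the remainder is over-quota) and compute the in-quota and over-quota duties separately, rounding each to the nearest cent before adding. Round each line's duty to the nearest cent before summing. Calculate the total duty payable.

£141,206.23

Line 1 (3520.74.55, Ravador, 355 liters, £60,815.05):
Base rate for 3520.74.55 is 13% + £0.40/liter.
3520.74.55 has an FTA preferential rate, but origin Ravador is not Meroria; base rate stands.
Additional duty on 3520.74.55 from Ravador: +33.1%. Applied ad valorem rate: 13% + 33.1% = 46.1%.
Duty = £60,815.05 × 46.1% + 355 × £0.40 = £28,177.74.
Line 2 (8131.91.29, Meroria, 4,695 kg, £511,426.35):
Code 8131.91.29 is under a tariff-rate quota (threshold 1,784 kg). In-quota: 1,784 kg at 3.5%; over-quota: 2,911 kg at 33.5%.
Pro-rata value split: in-quota = £511,426.35 × 1,784/4,695 = £194,331.12; over-quota = £511,426.35 − £194,331.12 = £317,095.23.
In-quota duty = £194,331.12 × 3.5% = £6,801.59. Over-quota duty = £317,095.23 × 33.5% = £106,226.90.
Line duty = £6,801.59 + £106,226.90 = £113,028.49.
Line 3 (8395.11.64, Meroria, 3,200 units, £494,400.00):
Base rate for 8395.11.64 is £7.48/unit.
Origin Meroria qualifies under the Galara–Meroria agreement and 8395.11.64 is covered: preferential rate Free applies instead.
Duty = £494,400.00 × 0% = £0.00.
Total = £28,177.74 + £113,028.49 + £0.00 = £141,206.23.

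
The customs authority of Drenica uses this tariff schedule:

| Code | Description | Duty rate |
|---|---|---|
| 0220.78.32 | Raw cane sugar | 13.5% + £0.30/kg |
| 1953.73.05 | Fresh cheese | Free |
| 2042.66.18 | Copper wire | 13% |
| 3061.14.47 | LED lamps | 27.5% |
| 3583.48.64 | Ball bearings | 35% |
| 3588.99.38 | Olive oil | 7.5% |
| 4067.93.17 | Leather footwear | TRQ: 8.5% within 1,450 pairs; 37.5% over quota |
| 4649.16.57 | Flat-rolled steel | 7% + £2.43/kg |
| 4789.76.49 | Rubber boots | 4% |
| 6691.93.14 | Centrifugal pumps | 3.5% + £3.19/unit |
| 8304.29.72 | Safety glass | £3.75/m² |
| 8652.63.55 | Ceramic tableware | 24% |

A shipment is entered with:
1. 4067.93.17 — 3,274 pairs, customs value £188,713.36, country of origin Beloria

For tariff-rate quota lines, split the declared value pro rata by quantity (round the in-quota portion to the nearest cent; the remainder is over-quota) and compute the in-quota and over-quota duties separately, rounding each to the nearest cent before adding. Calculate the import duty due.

£46,529.89

Line 1 (4067.93.17, Beloria, 3,274 pairs, £188,713.36):
Code 4067.93.17 is under a tariff-rate quota (threshold 1,450 pairs). In-quota: 1,450 pairs at 8.5%; over-quota: 1,824 pairs at 37.5%.
Pro-rata value split: in-quota = £188,713.36 × 1,450/3,274 = £83,578.00; over-quota = £188,713.36 − £83,578.00 = £105,135.36.
In-quota duty = £83,578.00 × 8.5% = £7,104.13. Over-quota duty = £105,135.36 × 37.5% = £39,425.76.
Line duty = £7,104.13 + £39,425.76 = £46,529.89.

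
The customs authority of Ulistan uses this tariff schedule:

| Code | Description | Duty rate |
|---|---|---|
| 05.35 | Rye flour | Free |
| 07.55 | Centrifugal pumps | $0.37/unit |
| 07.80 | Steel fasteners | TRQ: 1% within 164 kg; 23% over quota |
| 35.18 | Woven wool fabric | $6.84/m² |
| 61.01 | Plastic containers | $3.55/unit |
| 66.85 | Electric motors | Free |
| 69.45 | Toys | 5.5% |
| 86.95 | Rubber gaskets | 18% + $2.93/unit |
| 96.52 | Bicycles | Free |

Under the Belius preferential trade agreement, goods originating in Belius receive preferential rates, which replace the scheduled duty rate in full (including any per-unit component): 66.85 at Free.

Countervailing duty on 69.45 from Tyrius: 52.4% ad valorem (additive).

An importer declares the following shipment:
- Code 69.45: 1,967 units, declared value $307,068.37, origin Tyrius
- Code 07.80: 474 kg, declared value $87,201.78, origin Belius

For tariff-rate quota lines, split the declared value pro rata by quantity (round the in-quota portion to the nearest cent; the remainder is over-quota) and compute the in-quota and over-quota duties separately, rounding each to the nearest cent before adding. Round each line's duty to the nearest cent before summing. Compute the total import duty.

$191,211.36

Line 1 (69.45, Tyrius, 1,967 units, $307,068.37):
Base rate for 69.45 is 5.5%.
Additional duty on 69.45 from Tyrius: +52.4%. Applied ad valorem rate: 5.5% + 52.4% = 57.9%.
Duty = $307,068.37 × 57.9% = $177,792.59.
Line 2 (07.80, Belius, 474 kg, $87,201.78):
Code 07.80 is under a tariff-rate quota (threshold 164 kg). In-quota: 164 kg at 1%; over-quota: 310 kg at 23%.
Pro-rata value split: in-quota = $87,201.78 × 164/474 = $30,171.08; over-quota = $87,201.78 − $30,171.08 = $57,030.70.
In-quota duty = $30,171.08 × 1% = $301.71. Over-quota duty = $57,030.70 × 23% = $13,117.06.
Line duty = $301.71 + $13,117.06 = $13,418.77.
Total = $177,792.59 + $13,418.77 = $191,211.36.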